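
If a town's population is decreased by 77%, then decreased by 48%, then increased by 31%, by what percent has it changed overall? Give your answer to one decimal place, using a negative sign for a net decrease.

A 77% decrease multiplies by 0.23.
Then a 48% decrease: 0.23 × 0.52 = 0.1196.
Then a 31% increase: 0.1196 × 1.31 = 0.156676.
Overall factor 0.156676, i.e. -84.3%.

-84.3%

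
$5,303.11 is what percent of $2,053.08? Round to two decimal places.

$5,303.11 ÷ $2,053.08 ≈ 258.30%.

258.30%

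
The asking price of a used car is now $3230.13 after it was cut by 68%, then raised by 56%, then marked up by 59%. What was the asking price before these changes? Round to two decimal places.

$4069.57

The overall multiplier applied was 0.32 × 1.56 × 1.59 = 0.793728.
So the original asking price was $3230.13 ÷ 0.793728 ≈ $4069.57.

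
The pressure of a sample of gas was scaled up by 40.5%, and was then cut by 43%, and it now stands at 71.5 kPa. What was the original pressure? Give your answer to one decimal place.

The overall multiplier applied was 1.405 × 0.57 = 0.80085.
So the original pressure was 71.5 ÷ 0.80085 ≈ 89.3 kPa.

89.3 kPa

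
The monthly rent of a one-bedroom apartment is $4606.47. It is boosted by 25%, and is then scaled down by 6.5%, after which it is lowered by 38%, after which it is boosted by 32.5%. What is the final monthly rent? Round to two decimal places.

Each change multiplies by a factor: 1.25 × 0.935 × 0.62 × 1.325 = 0.960128125.
$4606.47 × 0.960128125 = $4422.80140396875 ≈ $4422.80.

$4422.80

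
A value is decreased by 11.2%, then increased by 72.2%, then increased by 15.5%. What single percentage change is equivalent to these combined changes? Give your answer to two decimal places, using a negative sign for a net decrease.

76.62%

The combined multiplier is 0.888 × 1.722 × 1.155 = 1.76615208.
That corresponds to an increase of 76.62%.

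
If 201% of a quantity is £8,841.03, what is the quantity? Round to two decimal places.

£4,398.52

£8,841.03 ÷ 2.01 ≈ £4,398.52.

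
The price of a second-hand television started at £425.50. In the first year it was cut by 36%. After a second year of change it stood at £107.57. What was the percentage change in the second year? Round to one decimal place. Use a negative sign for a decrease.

-60.5%

After the first year: £425.50 × 0.64 = £272.32.
Second-year multiplier: £107.57 ÷ £272.32 ≈ 0.39501.
That is a change of -60.5%.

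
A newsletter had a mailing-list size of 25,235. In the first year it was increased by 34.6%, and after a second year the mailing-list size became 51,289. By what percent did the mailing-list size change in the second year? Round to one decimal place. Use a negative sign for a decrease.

51.0%

After the first year: 25,235 × 1.346 = 33966.31.
Second-year multiplier: 51,289 ÷ 33966.31 ≈ 1.51.
That is a change of 51.0%.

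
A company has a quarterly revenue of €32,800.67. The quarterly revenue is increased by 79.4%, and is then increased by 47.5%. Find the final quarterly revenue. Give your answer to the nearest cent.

Each change multiplies by a factor: 1.794 × 1.475 = 2.64615.
€32,800.67 × 2.64615 = €86795.4929205 ≈ €86,795.49.

€86,795.49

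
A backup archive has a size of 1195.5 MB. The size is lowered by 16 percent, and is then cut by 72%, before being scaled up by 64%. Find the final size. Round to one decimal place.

16% decrease: 1195.5 × 0.84 = 1004.22.
Apply the 72% decrease: 1004.22 × 0.28 = 281.1816.
Apply the 64% increase: 281.1816 × 1.64 = 461.137824 ≈ 461.1.

461.1 MB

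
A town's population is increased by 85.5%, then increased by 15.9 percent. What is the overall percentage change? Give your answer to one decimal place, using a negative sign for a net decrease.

The combined multiplier is 1.855 × 1.159 = 2.149945.
That corresponds to an increase of 115.0%.

115.0%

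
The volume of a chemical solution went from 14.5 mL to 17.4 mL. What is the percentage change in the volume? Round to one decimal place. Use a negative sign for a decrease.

Change: 17.4 − 14.5 = 2.9.
Relative to the original: 2.9 ÷ 14.5 = 20.0%.

20.0%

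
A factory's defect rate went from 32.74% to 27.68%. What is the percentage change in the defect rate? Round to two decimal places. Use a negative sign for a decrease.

The change is 27.68 − 32.74 = -5.06 percentage points.
Relative to the original 32.74%, that is -5.06 ÷ 32.74 ≈ -15.46%.

-15.46%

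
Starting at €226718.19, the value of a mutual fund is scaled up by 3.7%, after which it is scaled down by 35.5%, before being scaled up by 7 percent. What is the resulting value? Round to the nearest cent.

3.7% increase: €226718.19 × 1.037 = €235106.76303.
Apply the 35.5% decrease: €235106.76303 × 0.645 = €151643.86215435.
After the 7% increase: €151643.86215435 × 1.07 = €162258.9325051545 ≈ €162258.93.

€162258.93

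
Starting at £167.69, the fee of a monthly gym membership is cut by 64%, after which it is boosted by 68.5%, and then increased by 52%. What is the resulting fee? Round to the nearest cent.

Each change multiplies by a factor: 0.36 × 1.685 × 1.52 = 0.922032.
£167.69 × 0.922032 = £154.61554608 ≈ £154.62.

£154.62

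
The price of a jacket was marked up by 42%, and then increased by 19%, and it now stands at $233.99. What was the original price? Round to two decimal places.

The overall multiplier applied was 1.42 × 1.19 = 1.6898.
So the original price was $233.99 ÷ 1.6898 ≈ $138.47.

$138.47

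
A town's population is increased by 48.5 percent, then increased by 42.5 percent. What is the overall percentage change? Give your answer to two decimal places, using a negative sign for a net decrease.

The combined multiplier is 1.485 × 1.425 = 2.116125.
That corresponds to an increase of 111.61%.

111.61%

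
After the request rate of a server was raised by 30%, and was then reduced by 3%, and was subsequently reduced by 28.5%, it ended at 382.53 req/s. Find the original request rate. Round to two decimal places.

424.27 req/s

Undoing the 28.5% decrease: 382.53 ÷ 0.715 ≈ 535.006993.
Undoing the 3% decrease: 535.006993 ÷ 0.97 ≈ 551.553601.
Undoing the 30% increase: 551.553601 ÷ 1.3 ≈ 424.27 req/s.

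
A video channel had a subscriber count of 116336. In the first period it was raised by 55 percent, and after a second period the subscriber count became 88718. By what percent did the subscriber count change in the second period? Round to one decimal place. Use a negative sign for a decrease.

-50.8%

After the first period: 116336 × 1.55 = 180320.8.
Second-period multiplier: 88718 ÷ 180320.8 ≈ 0.492.
That is a change of -50.8%.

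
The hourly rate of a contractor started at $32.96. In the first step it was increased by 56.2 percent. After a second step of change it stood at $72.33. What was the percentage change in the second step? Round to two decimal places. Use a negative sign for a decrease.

After the first step: $32.96 × 1.562 = $51.48352.
Second-step multiplier: $72.33 ÷ $51.48352 ≈ 1.404916.
That is a change of 40.49%.

40.49%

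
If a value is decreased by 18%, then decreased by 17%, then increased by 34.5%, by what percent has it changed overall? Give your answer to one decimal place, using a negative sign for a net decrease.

The combined multiplier is 0.82 × 0.83 × 1.345 = 0.915407.
That corresponds to a decrease of 8.5%.

-8.5%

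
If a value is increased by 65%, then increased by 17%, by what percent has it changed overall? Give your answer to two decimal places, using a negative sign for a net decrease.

A 65% increase multiplies by 1.65.
Then a 17% increase: 1.65 × 1.17 = 1.9305.
Overall factor 1.9305, i.e. 93.05%.

93.05%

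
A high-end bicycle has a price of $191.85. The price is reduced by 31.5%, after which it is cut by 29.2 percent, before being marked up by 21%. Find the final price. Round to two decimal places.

After the 31.5% decrease: $191.85 × 0.685 = $131.41725.
29.2% decrease: $131.41725 × 0.708 = $93.043413.
21% increase: $93.043413 × 1.21 = $112.58252973 ≈ $112.58.

$112.58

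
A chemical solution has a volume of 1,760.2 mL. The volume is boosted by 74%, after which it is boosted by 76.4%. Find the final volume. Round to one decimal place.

5,402.7 mL

Each change multiplies by a factor: 1.74 × 1.764 = 3.06936.
1,760.2 × 3.06936 = 5402.687472 ≈ 5,402.7.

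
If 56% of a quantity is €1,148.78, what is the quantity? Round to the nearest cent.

€1,148.78 ÷ 0.56 ≈ €2,051.39.

€2,051.39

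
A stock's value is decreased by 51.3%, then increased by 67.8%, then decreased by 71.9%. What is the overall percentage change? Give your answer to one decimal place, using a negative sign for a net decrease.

The combined multiplier is 0.487 × 1.678 × 0.281 = 0.229629266.
That corresponds to a decrease of 77.0%.

-77.0%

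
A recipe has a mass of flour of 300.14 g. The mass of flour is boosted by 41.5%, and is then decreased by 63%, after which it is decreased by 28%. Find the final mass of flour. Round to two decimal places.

After the 41.5% increase: 300.14 × 1.415 = 424.6981.
After the 63% decrease: 424.6981 × 0.37 = 157.138297.
28% decrease: 157.138297 × 0.72 = 113.13957384 ≈ 113.14.

113.14 g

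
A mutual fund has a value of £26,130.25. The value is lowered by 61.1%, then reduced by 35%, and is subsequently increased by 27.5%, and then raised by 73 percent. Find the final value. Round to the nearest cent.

Each change multiplies by a factor: 0.389 × 0.65 × 1.275 × 1.73 = 0.5577238875.
£26,130.25 × 0.5577238875 = £14573.464611346875 ≈ £14,573.46.

£14,573.46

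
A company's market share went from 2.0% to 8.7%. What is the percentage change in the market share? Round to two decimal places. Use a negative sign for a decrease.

The change is 8.7 − 2.0 = 6.7 percentage points.
Relative to the original 2.0%, that is 6.7 ÷ 2.0 = 335.00%.

335.00%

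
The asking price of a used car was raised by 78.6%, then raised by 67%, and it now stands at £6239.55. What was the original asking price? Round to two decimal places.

£2091.97

The overall multiplier applied was 1.786 × 1.67 = 2.98262.
So the original asking price was £6239.55 ÷ 2.98262 ≈ £2091.97.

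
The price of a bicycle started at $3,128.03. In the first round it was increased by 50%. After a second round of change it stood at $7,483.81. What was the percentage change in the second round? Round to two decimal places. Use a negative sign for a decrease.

After the first round: $3,128.03 × 1.5 = $4692.045.
Second-round multiplier: $7,483.81 ÷ $4692.045 ≈ 1.595.
That is a change of 59.50%.

59.50%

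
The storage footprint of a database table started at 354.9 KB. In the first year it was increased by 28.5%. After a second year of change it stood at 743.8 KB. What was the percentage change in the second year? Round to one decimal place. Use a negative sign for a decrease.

After the first year: 354.9 × 1.285 = 456.0465.
Second-year multiplier: 743.8 ÷ 456.0465 ≈ 1.63097.
That is a change of 63.1%.

63.1%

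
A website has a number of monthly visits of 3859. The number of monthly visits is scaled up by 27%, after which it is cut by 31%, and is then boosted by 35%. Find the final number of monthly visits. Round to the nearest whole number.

27% increase: 3859 × 1.27 = 4900.93.
Apply the 31% decrease: 4900.93 × 0.69 = 3381.6417.
After the 35% increase: 3381.6417 × 1.35 = 4565.216295 ≈ 4565.

4565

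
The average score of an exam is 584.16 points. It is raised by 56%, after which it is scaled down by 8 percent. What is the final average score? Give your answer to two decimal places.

Each change multiplies by a factor: 1.56 × 0.92 = 1.4352.
584.16 × 1.4352 = 838.386432 ≈ 838.39.

838.39 points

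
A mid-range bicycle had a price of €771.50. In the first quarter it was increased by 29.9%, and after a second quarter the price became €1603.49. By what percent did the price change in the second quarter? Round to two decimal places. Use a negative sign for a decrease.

After the first quarter: €771.50 × 1.299 = €1002.1785.
Second-quarter multiplier: €1603.49 ÷ €1002.1785 ≈ 1.600004.
That is a change of 60.00%.

60.00%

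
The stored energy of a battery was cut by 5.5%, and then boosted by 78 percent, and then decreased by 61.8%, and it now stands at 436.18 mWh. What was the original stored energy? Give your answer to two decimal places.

Undoing the 61.8% decrease: 436.18 ÷ 0.382 ≈ 1141.832461.
Undoing the 78% increase: 1141.832461 ÷ 1.78 ≈ 641.478911.
Undoing the 5.5% decrease: 641.478911 ÷ 0.945 ≈ 678.81 mWh.

678.81 mWh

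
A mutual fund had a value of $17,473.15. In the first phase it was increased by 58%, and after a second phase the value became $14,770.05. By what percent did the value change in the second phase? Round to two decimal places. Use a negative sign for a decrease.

After the first phase: $17,473.15 × 1.58 = $27607.577.
Second-phase multiplier: $14,770.05 ÷ $27607.577 ≈ 0.535.
That is a change of -46.50%.

-46.50%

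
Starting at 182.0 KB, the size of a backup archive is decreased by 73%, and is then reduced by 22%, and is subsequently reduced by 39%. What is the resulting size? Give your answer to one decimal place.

23.4 KB

73% decrease: 182.0 × 0.27 = 49.14.
After the 22% decrease: 49.14 × 0.78 = 38.3292.
39% decrease: 38.3292 × 0.61 = 23.380812 ≈ 23.4.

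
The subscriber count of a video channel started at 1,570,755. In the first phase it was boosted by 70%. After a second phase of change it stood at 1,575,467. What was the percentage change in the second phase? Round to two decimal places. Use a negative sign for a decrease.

After the first phase: 1,570,755 × 1.7 = 2670283.5.
Second-phase multiplier: 1,575,467 ÷ 2670283.5 ≈ 0.59.
That is a change of -41.00%.

-41.00%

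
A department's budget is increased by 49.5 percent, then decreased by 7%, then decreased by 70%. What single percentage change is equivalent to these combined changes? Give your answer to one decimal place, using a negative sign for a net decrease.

-58.3%

A 49.5% increase multiplies by 1.495.
Then a 7% decrease: 1.495 × 0.93 = 1.39035.
Then a 70% decrease: 1.39035 × 0.3 = 0.417105.
Overall factor 0.417105, i.e. -58.3%.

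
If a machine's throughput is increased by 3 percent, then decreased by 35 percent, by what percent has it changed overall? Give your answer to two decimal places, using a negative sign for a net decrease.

A 3% increase multiplies by 1.03.
Then a 35% decrease: 1.03 × 0.65 = 0.6695.
Overall factor 0.6695, i.e. -33.05%.

-33.05%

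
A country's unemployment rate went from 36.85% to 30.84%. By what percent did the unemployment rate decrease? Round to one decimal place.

16.3%

The change is 30.84 − 36.85 = -6.01 percentage points.
Relative to the original 36.85%, that is -6.01 ÷ 36.85 ≈ -16.3%.
So the unemployment rate fell by 16.3%.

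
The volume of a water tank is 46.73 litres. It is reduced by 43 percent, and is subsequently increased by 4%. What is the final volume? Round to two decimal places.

27.70 litres

Apply the 43% decrease: 46.73 × 0.57 = 26.6361.
4% increase: 26.6361 × 1.04 = 27.701544 ≈ 27.70.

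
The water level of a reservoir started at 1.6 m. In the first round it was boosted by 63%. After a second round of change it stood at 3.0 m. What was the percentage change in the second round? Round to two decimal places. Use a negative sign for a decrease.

After the first round: 1.6 × 1.63 = 2.608.
Second-round multiplier: 3.0 ÷ 2.608 ≈ 1.150307.
That is a change of 15.03%.

15.03%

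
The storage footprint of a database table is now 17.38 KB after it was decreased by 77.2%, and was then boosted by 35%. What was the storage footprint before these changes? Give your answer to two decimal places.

56.47 KB

The overall multiplier applied was 0.228 × 1.35 = 0.3078.
So the original storage footprint was 17.38 ÷ 0.3078 ≈ 56.47 KB.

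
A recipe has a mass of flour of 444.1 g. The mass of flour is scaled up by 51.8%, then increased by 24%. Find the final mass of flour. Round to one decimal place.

835.9 g

After the 51.8% increase: 444.1 × 1.518 = 674.1438.
Apply the 24% increase: 674.1438 × 1.24 = 835.938312 ≈ 835.9.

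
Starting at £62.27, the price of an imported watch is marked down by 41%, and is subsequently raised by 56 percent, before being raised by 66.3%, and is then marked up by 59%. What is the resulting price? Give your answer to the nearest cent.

Apply the 41% decrease: £62.27 × 0.59 = £36.7393.
56% increase: £36.7393 × 1.56 = £57.313308.
Apply the 66.3% increase: £57.313308 × 1.663 = £95.312031204.
59% increase: £95.312031204 × 1.59 = £151.54612961436 ≈ £151.55.

£151.55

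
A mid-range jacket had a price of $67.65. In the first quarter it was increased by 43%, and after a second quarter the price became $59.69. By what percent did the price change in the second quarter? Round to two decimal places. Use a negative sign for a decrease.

After the first quarter: $67.65 × 1.43 = $96.7395.
Second-quarter multiplier: $59.69 ÷ $96.7395 ≈ 0.617018.
That is a change of -38.30%.

-38.30%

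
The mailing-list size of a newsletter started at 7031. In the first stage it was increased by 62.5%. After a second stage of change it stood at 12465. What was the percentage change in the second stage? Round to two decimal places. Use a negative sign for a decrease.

After the first stage: 7031 × 1.625 = 11425.375.
Second-stage multiplier: 12465 ÷ 11425.375 ≈ 1.090993.
That is a change of 9.10%.

9.10%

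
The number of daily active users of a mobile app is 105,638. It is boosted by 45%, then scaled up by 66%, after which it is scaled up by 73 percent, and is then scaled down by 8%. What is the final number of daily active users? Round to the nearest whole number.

Each change multiplies by a factor: 1.45 × 1.66 × 1.73 × 0.92 = 3.8309812.
105,638 × 3.8309812 = 404697.1920056 ≈ 404,697.

404,697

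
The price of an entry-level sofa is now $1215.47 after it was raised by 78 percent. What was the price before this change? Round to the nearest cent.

$682.85

The overall multiplier applied was 1.78.
So the original price was $1215.47 ÷ 1.78 ≈ $682.85.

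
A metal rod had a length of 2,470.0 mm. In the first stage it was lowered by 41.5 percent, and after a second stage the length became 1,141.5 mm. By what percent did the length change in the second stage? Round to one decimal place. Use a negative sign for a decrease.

-21.0%

After the first stage: 2,470.0 × 0.585 = 1444.95.
Second-stage multiplier: 1,141.5 ÷ 1444.95 ≈ 0.78999.
That is a change of -21.0%.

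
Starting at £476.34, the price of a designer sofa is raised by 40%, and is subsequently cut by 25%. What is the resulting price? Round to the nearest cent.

£500.16

After the 40% increase: £476.34 × 1.4 = £666.876.
Apply the 25% decrease: £666.876 × 0.75 = £500.157 ≈ £500.16.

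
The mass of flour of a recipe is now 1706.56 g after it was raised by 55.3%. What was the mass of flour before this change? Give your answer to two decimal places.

1098.88 g

The overall multiplier applied was 1.553.
So the original mass of flour was 1706.56 ÷ 1.553 ≈ 1098.88 g.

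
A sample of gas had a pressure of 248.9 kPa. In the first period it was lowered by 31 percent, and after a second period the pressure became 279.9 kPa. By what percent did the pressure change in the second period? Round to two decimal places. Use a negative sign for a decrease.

After the first period: 248.9 × 0.69 = 171.741.
Second-period multiplier: 279.9 ÷ 171.741 ≈ 1.62978.
That is a change of 62.98%.

62.98%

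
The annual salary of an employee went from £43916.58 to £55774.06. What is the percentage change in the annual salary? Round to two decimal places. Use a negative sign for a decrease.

Change: £55774.06 − £43916.58 = £11857.48.
Relative to the original: £11857.48 ÷ £43916.58 ≈ 27.00%.

27.00%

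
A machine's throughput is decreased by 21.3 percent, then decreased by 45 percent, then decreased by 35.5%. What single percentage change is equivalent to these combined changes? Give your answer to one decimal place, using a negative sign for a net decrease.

-72.1%

The combined multiplier is 0.787 × 0.55 × 0.645 = 0.27918825.
That corresponds to a decrease of 72.1%.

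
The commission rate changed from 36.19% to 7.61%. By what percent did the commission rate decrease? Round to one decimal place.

79.0%

The change is 7.61 − 36.19 = -28.58 percentage points.
Relative to the original 36.19%, that is -28.58 ÷ 36.19 ≈ -79.0%.
So the commission rate fell by 79.0%.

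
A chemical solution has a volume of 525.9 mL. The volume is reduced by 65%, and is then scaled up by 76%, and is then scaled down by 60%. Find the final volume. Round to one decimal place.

Apply the 65% decrease: 525.9 × 0.35 = 184.065.
After the 76% increase: 184.065 × 1.76 = 323.9544.
Apply the 60% decrease: 323.9544 × 0.4 = 129.58176 ≈ 129.6.

129.6 mL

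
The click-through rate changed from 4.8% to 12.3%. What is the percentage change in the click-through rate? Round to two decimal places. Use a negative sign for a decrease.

156.25%

The change is 12.3 − 4.8 = 7.5 percentage points.
Relative to the original 4.8%, that is 7.5 ÷ 4.8 = 156.25%.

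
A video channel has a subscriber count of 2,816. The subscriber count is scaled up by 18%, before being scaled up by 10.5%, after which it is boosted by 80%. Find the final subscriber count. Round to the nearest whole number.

Each change multiplies by a factor: 1.18 × 1.105 × 1.8 = 2.34702.
2,816 × 2.34702 = 6609.20832 ≈ 6,609.

6,609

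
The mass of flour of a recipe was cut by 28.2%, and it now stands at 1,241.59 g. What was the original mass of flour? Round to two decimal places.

1,729.23 g

The overall multiplier applied was 0.718.
So the original mass of flour was 1,241.59 ÷ 0.718 ≈ 1,729.23 g.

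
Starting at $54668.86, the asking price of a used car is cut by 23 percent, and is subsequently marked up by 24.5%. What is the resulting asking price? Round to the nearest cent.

$52408.30

Each change multiplies by a factor: 0.77 × 1.245 = 0.95865.
$54668.86 × 0.95865 = $52408.302639 ≈ $52408.30.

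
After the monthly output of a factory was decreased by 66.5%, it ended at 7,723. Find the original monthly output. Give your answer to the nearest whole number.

The overall multiplier applied was 0.335.
So the original monthly output was 7,723 ÷ 0.335 ≈ 23,054.

23,054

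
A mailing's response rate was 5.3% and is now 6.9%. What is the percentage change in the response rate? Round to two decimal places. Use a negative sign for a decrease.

30.19%

The change is 6.9 − 5.3 = 1.6 percentage points.
Relative to the original 5.3%, that is 1.6 ÷ 5.3 ≈ 30.19%.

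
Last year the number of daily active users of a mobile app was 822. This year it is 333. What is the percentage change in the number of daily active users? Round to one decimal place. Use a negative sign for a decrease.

-59.5%

Change: 333 − 822 = -489.
Relative to the original: -489 ÷ 822 ≈ -59.5%.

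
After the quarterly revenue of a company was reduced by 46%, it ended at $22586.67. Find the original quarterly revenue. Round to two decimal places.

The overall multiplier applied was 0.54.
So the original quarterly revenue was $22586.67 ÷ 0.54 ≈ $41827.17.

$41827.17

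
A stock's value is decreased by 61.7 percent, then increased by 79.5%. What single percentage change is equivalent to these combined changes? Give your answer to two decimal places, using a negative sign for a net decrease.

A 61.7% decrease multiplies by 0.383.
Then a 79.5% increase: 0.383 × 1.795 = 0.687485.
Overall factor 0.687485, i.e. -31.25%.

-31.25%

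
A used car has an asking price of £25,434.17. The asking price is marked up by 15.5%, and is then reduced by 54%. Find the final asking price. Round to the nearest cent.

£13,513.17

Each change multiplies by a factor: 1.155 × 0.46 = 0.5313.
£25,434.17 × 0.5313 = £13513.174521 ≈ £13,513.17.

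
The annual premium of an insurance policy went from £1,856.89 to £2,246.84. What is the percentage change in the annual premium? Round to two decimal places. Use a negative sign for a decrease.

Change: £2,246.84 − £1,856.89 = £389.95.
Relative to the original: £389.95 ÷ £1,856.89 ≈ 21.00%.

21.00%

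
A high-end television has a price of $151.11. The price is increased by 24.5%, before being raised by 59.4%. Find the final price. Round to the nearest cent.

$299.88

Each change multiplies by a factor: 1.245 × 1.594 = 1.98453.
$151.11 × 1.98453 = $299.8823283 ≈ $299.88.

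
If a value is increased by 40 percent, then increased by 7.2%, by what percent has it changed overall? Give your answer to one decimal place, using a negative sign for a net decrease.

50.1%

The combined multiplier is 1.4 × 1.072 = 1.5008.
That corresponds to an increase of 50.1%.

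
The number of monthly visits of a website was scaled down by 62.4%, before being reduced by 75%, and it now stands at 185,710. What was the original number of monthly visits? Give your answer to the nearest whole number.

1,975,638

The overall multiplier applied was 0.376 × 0.25 = 0.094.
So the original number of monthly visits was 185,710 ÷ 0.094 ≈ 1,975,638.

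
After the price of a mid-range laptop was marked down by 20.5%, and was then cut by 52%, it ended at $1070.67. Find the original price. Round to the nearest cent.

Undoing the 52% decrease: $1070.67 ÷ 0.48 = $2230.5625.
Undoing the 20.5% decrease: $2230.5625 ÷ 0.795 ≈ $2805.74.

$2805.74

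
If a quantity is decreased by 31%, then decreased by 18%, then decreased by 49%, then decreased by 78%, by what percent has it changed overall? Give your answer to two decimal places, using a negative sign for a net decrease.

-93.65%

A 31% decrease multiplies by 0.69.
Then an 18% decrease: 0.69 × 0.82 = 0.5658.
Then a 49% decrease: 0.5658 × 0.51 = 0.288558.
Then a 78% decrease: 0.288558 × 0.22 = 0.06348276.
Overall factor 0.06348276, i.e. -93.65%.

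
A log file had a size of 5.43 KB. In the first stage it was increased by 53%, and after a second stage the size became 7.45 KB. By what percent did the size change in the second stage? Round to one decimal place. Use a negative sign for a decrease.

After the first stage: 5.43 × 1.53 = 8.3079.
Second-stage multiplier: 7.45 ÷ 8.3079 ≈ 0.89674.
That is a change of -10.3%.

-10.3%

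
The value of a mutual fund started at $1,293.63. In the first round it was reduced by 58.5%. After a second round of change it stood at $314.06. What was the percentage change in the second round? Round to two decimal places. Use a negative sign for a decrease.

-41.50%

After the first round: $1,293.63 × 0.415 = $536.85645.
Second-round multiplier: $314.06 ÷ $536.85645 ≈ 0.584998.
That is a change of -41.50%.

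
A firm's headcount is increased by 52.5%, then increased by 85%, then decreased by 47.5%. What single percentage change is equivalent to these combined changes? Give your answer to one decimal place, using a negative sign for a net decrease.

The combined multiplier is 1.525 × 1.85 × 0.525 = 1.48115625.
That corresponds to an increase of 48.1%.

48.1%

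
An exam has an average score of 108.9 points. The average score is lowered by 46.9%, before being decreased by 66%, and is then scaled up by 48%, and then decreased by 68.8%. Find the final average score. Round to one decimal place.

9.1 points

Each change multiplies by a factor: 0.531 × 0.34 × 1.48 × 0.312 = 0.0833661504.
108.9 × 0.0833661504 = 9.07857377856 ≈ 9.1.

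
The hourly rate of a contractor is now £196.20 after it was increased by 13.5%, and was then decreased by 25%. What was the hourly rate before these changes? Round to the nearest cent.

The overall multiplier applied was 1.135 × 0.75 = 0.85125.
So the original hourly rate was £196.20 ÷ 0.85125 ≈ £230.48.

£230.48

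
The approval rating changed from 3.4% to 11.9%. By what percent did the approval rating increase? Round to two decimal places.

The change is 11.9 − 3.4 = 8.5 percentage points.
Relative to the original 3.4%, that is 8.5 ÷ 3.4 = 250.00%.
So the approval rating rose by 250.00%.

250.00%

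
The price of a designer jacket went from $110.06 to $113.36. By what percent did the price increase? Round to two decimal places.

3.00%

Change: $113.36 − $110.06 = $3.30.
Relative to the original: $3.30 ÷ $110.06 ≈ 3.00%.
So the price increased by 3.00%.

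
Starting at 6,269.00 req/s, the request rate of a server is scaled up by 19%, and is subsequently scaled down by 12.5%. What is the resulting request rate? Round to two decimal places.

Each change multiplies by a factor: 1.19 × 0.875 = 1.04125.
6,269.00 × 1.04125 = 6527.59625 ≈ 6,527.60.

6,527.60 req/s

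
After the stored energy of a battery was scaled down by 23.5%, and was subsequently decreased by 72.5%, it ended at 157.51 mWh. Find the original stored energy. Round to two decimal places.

Undoing the 72.5% decrease: 157.51 ÷ 0.275 ≈ 572.763636.
Undoing the 23.5% decrease: 572.763636 ÷ 0.765 ≈ 748.71 mWh.

748.71 mWh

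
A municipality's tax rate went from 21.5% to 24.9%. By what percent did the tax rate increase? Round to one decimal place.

The change is 24.9 − 21.5 = 3.4 percentage points.
Relative to the original 21.5%, that is 3.4 ÷ 21.5 ≈ 15.8%.
So the tax rate rose by 15.8%.

15.8%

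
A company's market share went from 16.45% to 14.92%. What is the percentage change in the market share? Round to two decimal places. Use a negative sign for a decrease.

The change is 14.92 − 16.45 = -1.53 percentage points.
Relative to the original 16.45%, that is -1.53 ÷ 16.45 ≈ -9.30%.

-9.30%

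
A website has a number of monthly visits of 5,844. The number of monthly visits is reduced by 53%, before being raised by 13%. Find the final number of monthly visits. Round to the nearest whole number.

3,104

Each change multiplies by a factor: 0.47 × 1.13 = 0.5311.
5,844 × 0.5311 = 3103.7484 ≈ 3,104.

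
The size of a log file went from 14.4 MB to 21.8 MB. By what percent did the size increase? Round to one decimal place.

51.4%

Change: 21.8 − 14.4 = 7.4.
Relative to the original: 7.4 ÷ 14.4 ≈ 51.4%.
So the size increased by 51.4%.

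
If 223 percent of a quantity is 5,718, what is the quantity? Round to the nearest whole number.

2,564

5,718 ÷ 2.23 ≈ 2,564.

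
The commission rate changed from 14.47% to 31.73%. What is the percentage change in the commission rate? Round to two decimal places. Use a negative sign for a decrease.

119.28%

The change is 31.73 − 14.47 = 17.26 percentage points.
Relative to the original 14.47%, that is 17.26 ÷ 14.47 ≈ 119.28%.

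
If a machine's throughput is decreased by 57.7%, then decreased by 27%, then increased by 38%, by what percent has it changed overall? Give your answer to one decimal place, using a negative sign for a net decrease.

-57.4%

The combined multiplier is 0.423 × 0.73 × 1.38 = 0.4261302.
That corresponds to a decrease of 57.4%.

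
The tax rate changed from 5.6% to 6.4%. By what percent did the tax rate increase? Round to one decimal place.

14.3%

The change is 6.4 − 5.6 = 0.8 percentage points.
Relative to the original 5.6%, that is 0.8 ÷ 5.6 ≈ 14.3%.
So the tax rate rose by 14.3%.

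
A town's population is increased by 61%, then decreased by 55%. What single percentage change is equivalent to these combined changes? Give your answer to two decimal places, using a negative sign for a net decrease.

-27.55%

The combined multiplier is 1.61 × 0.45 = 0.7245.
That corresponds to a decrease of 27.55%.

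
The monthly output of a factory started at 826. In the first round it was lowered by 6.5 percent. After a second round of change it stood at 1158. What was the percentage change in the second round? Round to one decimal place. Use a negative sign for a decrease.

49.9%

After the first round: 826 × 0.935 = 772.31.
Second-round multiplier: 1158 ÷ 772.31 ≈ 1.4994.
That is a change of 49.9%.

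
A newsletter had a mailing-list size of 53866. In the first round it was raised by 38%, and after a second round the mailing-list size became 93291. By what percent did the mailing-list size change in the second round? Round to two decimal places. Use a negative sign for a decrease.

25.50%

After the first round: 53866 × 1.38 = 74335.08.
Second-round multiplier: 93291 ÷ 74335.08 ≈ 1.255006.
That is a change of 25.50%.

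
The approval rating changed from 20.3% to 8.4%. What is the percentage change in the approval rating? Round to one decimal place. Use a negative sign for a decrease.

The change is 8.4 − 20.3 = -11.9 percentage points.
Relative to the original 20.3%, that is -11.9 ÷ 20.3 ≈ -58.6%.

-58.6%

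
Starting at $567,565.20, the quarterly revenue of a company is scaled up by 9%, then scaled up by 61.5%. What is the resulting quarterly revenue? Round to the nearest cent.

$999,113.40

Apply the 9% increase: $567,565.20 × 1.09 = $618646.068.
After the 61.5% increase: $618646.068 × 1.615 = $999113.39982 ≈ $999,113.40.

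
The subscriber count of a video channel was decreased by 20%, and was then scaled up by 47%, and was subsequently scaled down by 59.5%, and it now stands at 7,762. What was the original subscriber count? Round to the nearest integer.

Undoing the 59.5% decrease: 7,762 ÷ 0.405 ≈ 19165.432099.
Undoing the 47% increase: 19165.432099 ÷ 1.47 ≈ 13037.708911.
Undoing the 20% decrease: 13037.708911 ÷ 0.8 ≈ 16,297.

16,297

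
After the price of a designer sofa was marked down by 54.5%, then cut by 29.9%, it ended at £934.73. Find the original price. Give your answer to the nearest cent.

Undoing the 29.9% decrease: £934.73 ÷ 0.701 ≈ £1333.42368.
Undoing the 54.5% decrease: £1333.42368 ÷ 0.455 ≈ £2930.60.

£2930.60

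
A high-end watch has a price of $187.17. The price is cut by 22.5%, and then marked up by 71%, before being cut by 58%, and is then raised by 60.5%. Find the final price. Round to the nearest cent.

$167.21

Each change multiplies by a factor: 0.775 × 1.71 × 0.42 × 1.605 = 0.893351025.
$187.17 × 0.893351025 = $167.20851134925 ≈ $167.21.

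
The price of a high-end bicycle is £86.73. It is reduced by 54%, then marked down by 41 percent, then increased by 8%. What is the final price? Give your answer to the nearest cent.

Each change multiplies by a factor: 0.46 × 0.59 × 1.08 = 0.293112.
£86.73 × 0.293112 = £25.42160376 ≈ £25.42.

£25.42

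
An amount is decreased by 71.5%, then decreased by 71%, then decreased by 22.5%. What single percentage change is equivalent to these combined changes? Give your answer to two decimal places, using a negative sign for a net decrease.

-93.59%

The combined multiplier is 0.285 × 0.29 × 0.775 = 0.06405375.
That corresponds to a decrease of 93.59%.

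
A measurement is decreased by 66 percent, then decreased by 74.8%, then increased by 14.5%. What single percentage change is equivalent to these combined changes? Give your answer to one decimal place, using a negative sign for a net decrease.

-90.2%

A 66% decrease multiplies by 0.34.
Then a 74.8% decrease: 0.34 × 0.252 = 0.08568.
Then a 14.5% increase: 0.08568 × 1.145 = 0.0981036.
Overall factor 0.0981036, i.e. -90.2%.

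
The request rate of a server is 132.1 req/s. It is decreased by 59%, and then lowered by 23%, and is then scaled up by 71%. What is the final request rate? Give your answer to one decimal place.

71.3 req/s

Each change multiplies by a factor: 0.41 × 0.77 × 1.71 = 0.539847.
132.1 × 0.539847 = 71.3137887 ≈ 71.3.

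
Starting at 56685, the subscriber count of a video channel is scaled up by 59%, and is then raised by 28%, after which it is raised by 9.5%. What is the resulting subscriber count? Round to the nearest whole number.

59% increase: 56685 × 1.59 = 90129.15.
After the 28% increase: 90129.15 × 1.28 = 115365.312.
After the 9.5% increase: 115365.312 × 1.095 = 126325.01664 ≈ 126325.

126325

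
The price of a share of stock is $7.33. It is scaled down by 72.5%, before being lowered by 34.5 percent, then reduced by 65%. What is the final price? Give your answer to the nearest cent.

72.5% decrease: $7.33 × 0.275 = $2.01575.
34.5% decrease: $2.01575 × 0.655 = $1.32031625.
Apply the 65% decrease: $1.32031625 × 0.35 = $0.4621106875 ≈ $0.46.

$0.46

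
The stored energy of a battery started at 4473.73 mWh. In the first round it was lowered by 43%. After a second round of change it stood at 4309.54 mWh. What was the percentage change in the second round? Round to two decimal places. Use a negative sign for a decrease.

69.00%

After the first round: 4473.73 × 0.57 = 2550.0261.
Second-round multiplier: 4309.54 ÷ 2550.0261 ≈ 1.689998.
That is a change of 69.00%.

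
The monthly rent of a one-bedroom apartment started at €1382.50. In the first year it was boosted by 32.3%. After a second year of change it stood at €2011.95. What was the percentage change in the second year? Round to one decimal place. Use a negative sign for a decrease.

After the first year: €1382.50 × 1.323 = €1829.0475.
Second-year multiplier: €2011.95 ÷ €1829.0475 ≈ 1.1.
That is a change of 10.0%.

10.0%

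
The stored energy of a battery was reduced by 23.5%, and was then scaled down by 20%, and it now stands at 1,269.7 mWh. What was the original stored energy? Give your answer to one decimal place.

The overall multiplier applied was 0.765 × 0.8 = 0.612.
So the original stored energy was 1,269.7 ÷ 0.612 ≈ 2,074.7 mWh.

2,074.7 mWh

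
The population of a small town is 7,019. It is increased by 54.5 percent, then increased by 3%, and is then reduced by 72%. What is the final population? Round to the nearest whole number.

3,128

After the 54.5% increase: 7,019 × 1.545 = 10844.355.
Apply the 3% increase: 10844.355 × 1.03 = 11169.68565.
Apply the 72% decrease: 11169.68565 × 0.28 = 3127.511982 ≈ 3,128.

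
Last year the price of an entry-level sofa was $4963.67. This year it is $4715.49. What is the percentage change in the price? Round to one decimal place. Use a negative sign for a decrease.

-5.0%

Change: $4715.49 − $4963.67 = -$248.18.
Relative to the original: -$248.18 ÷ $4963.67 ≈ -5.0%.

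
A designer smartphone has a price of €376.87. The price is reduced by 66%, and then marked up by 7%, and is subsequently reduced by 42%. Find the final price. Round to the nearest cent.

€79.52

After the 66% decrease: €376.87 × 0.34 = €128.1358.
Apply the 7% increase: €128.1358 × 1.07 = €137.105306.
After the 42% decrease: €137.105306 × 0.58 = €79.52107748 ≈ €79.52.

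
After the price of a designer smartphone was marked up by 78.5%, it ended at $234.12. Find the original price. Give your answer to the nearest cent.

$131.16

The overall multiplier applied was 1.785.
So the original price was $234.12 ÷ 1.785 ≈ $131.16.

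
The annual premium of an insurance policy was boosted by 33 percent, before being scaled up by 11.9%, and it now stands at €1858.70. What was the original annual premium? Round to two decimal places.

The overall multiplier applied was 1.33 × 1.119 = 1.48827.
So the original annual premium was €1858.70 ÷ 1.48827 ≈ €1248.90.

€1248.90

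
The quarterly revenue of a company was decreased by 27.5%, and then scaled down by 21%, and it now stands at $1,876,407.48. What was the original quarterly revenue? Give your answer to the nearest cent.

Undoing the 21% decrease: $1,876,407.48 ÷ 0.79 ≈ $2375199.341772.
Undoing the 27.5% decrease: $2375199.341772 ÷ 0.725 ≈ $3,276,137.02.

$3,276,137.02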